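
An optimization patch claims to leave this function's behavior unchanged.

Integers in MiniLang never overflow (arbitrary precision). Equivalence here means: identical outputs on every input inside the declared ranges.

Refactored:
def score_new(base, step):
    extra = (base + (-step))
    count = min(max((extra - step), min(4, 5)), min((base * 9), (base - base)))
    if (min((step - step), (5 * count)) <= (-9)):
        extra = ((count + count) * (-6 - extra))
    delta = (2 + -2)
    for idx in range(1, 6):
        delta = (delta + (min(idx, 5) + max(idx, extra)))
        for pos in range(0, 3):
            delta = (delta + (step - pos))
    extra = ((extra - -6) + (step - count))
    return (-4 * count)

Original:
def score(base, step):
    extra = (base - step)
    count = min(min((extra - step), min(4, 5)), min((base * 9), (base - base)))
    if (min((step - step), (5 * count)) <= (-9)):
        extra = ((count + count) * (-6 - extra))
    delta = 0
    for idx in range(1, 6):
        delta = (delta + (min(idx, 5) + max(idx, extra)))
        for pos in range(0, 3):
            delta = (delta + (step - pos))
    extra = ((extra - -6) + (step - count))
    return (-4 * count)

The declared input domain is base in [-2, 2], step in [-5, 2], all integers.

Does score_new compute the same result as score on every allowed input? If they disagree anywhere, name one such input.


At base=0, step=1: score gives 8, score_new gives 0.
verdict: not equivalent; witness: base=0, step=1


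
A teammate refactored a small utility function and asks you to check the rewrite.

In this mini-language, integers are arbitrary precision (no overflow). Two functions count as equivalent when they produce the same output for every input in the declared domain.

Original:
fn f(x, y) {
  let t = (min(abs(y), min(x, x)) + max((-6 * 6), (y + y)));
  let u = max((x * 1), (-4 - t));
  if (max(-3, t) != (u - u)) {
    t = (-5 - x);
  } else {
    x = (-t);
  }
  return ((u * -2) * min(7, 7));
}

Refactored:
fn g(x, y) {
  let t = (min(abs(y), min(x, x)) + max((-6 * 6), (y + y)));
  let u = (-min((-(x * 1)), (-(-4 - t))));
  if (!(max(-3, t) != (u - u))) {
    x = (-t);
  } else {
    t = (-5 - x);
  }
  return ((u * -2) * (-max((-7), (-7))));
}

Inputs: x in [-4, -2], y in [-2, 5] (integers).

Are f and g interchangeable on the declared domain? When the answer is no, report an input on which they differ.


This is a faithful refactor — boolean connective usage differs, but the computed results match everywhere.
One worked example (x=-2, y=5) — f: t=8, then u=-2, then (max(-3, t) != (u - u)) is true, then t=-3, then returns 28; g: t=8, then u=-2, then (!(max(-3, t) != (u - u))) is false, then t=-3, then returns 28; agreement on 28.
An exhaustive pass over the 24 declared inputs shows identical outputs.
verdict: equivalent


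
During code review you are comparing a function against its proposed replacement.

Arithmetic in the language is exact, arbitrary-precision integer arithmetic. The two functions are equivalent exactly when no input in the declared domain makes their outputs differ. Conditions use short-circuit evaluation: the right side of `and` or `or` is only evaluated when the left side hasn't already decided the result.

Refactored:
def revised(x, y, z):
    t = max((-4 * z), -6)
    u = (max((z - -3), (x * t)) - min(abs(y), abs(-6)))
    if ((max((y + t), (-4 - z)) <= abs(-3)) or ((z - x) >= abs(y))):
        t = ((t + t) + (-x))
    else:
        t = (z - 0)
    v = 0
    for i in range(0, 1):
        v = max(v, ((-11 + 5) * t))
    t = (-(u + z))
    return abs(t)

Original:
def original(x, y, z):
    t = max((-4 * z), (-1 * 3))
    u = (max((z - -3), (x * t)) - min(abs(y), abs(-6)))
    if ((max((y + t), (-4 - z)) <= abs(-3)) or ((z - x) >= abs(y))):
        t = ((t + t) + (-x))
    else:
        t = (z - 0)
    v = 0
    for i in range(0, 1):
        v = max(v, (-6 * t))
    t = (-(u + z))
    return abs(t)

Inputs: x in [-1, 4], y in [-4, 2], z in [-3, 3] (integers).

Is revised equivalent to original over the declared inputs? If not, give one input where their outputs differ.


At x=-1, y=-4, z=2: original gives 3, revised gives 4.
verdict: not equivalent; witness: x=-1, y=-4, z=2


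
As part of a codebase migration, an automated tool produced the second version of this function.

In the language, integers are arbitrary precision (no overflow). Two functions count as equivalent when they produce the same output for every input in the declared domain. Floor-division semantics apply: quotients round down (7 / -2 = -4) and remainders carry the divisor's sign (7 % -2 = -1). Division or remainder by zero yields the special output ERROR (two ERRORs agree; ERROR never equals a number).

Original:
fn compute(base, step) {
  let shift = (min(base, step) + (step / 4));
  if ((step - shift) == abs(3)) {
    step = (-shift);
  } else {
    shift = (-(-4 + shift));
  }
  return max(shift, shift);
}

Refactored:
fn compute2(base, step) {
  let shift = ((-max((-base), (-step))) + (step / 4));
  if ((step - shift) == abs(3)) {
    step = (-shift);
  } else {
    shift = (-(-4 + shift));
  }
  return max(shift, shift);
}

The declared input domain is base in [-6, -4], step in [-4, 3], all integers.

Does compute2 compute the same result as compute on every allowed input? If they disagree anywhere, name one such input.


Differences: min/max/abs usage differs — yet all 24 inputs agree.
verdict: equivalent


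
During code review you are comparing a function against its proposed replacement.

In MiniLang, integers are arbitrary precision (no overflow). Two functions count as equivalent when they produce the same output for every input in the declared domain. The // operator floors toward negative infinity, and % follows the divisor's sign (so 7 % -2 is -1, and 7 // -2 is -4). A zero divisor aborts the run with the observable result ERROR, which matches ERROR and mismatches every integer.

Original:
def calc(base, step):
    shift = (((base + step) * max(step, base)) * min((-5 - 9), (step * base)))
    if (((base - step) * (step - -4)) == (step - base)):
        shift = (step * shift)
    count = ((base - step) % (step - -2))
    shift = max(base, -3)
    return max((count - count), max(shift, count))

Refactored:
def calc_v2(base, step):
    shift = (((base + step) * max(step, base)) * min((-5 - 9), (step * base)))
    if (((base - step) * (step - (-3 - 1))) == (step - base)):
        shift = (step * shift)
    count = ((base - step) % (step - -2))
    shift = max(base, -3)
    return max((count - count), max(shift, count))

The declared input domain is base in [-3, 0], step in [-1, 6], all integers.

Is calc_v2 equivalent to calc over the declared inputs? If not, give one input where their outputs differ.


Changes here: constant usage differs, plus arithmetic usage differs; the full 32-point sweep finds no disagreement.
verdict: equivalent


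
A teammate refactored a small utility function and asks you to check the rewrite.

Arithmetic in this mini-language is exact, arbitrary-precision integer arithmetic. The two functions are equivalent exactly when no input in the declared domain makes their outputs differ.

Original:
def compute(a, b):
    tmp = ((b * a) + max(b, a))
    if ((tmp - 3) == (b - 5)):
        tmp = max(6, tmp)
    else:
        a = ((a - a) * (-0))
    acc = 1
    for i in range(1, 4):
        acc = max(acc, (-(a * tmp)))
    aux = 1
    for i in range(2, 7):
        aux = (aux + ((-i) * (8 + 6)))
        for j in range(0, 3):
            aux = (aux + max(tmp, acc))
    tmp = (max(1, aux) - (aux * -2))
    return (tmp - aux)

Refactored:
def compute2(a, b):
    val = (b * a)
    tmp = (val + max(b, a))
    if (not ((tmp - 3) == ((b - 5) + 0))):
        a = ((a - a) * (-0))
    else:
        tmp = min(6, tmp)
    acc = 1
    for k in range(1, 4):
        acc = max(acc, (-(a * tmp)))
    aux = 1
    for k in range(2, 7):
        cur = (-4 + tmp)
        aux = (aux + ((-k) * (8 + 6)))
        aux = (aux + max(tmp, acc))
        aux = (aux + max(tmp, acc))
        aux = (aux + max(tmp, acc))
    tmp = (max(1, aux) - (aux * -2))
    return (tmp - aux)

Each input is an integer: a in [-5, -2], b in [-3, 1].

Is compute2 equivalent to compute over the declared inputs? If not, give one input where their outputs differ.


There is a counterexample at a=-2, b=1: -98 on one side, -263 on the other.
compute: tmp becomes -1; next ((tmp - 3) == (b - 5)) evaluates to true; next tmp becomes 6; next acc becomes 1; next at i=1:; next acc becomes 12; next at i=2:; next acc becomes 12; next at i=3:; next acc becomes 12; next aux becomes 1; next at i=2:; next aux becomes -27; next at j=0:; next aux becomes -15; next at j=1:; next aux becomes -3; next at j=2:; next aux becomes 9; next at i=3:; next aux becomes -33; next at j=0:; next aux becomes -21; next at j=1:; next aux becomes -9; next at j=2:; next aux becomes 3; next at i=4:; next aux becomes -53; next at j=0:; next aux becomes -41; next at j=1:; next aux becomes -29; next at j=2:; next aux becomes -17; next at i=5:; next aux becomes -87; next at j=0:; next aux becomes -75; next at j=1:; next aux becomes -63; next at j=2:; next aux becomes -51; next at i=6:; next aux becomes -135; next at j=0:; next aux becomes -123; next at j=1:; next aux becomes -111; next at j=2:; next aux becomes -99; next tmp becomes -197; next final value -98
compute2: val becomes -2; next tmp becomes -1; next (not ((tmp - 3) == ((b - 5) + 0))) evaluates to false; next tmp becomes -1; next acc becomes 1; next at k=1:; next acc becomes 1; next at k=2:; next acc becomes 1; next at k=3:; next acc becomes 1; next aux becomes 1; next at k=2:; next cur becomes -5; next aux becomes -27; next aux becomes -26; next aux becomes -25; next aux becomes -24; next at k=3:; next cur becomes -5; next aux becomes -66; next aux becomes -65; next aux becomes -64; next aux becomes -63; next at k=4:; next cur becomes -5; next aux becomes -119; next aux becomes -118; next aux becomes -117; next aux becomes -116; next at k=5:; next cur becomes -5; next aux becomes -186; next aux becomes -185; next aux becomes -184; next aux becomes -183; next at k=6:; next cur becomes -5; next aux becomes -267; next aux becomes -266; next aux becomes -265; next aux becomes -264; next tmp becomes -527; next final value -263
verdict: not equivalent; witness: a=-2, b=1


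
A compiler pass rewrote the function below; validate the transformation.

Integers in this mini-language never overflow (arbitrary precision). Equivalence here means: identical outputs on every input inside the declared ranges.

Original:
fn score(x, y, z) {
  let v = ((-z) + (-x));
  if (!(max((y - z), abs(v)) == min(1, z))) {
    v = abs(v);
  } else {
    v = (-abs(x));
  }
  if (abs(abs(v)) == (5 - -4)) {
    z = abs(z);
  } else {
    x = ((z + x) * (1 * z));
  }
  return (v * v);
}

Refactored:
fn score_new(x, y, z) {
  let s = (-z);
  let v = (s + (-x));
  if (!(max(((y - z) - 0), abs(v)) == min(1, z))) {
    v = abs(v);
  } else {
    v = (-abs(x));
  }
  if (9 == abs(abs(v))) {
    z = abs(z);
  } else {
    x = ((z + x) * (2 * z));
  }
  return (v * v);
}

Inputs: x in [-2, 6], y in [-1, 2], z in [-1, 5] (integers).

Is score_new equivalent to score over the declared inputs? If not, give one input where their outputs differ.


Equivalent. Although `1` became `2`, no input in the stated domain can expose it.
An exhaustive pass over the 252 declared inputs shows identical outputs.
Spot check at x=2, y=0, z=0 — score: v becomes -2; next (!(max((y - z), abs(v)) == min(1, z))) evaluates to true; next v becomes 2; next (abs(abs(v)) == (5 - -4)) evaluates to false; next x becomes 0; next final value 4. score_new: s becomes 0; next v becomes -2; next (!(max(((y - z) - 0), abs(v)) == min(1, z))) evaluates to true; next v becomes 2; next (9 == abs(abs(v))) evaluates to false; next x becomes 0; next final value 4. Both give 4.
verdict: equivalent


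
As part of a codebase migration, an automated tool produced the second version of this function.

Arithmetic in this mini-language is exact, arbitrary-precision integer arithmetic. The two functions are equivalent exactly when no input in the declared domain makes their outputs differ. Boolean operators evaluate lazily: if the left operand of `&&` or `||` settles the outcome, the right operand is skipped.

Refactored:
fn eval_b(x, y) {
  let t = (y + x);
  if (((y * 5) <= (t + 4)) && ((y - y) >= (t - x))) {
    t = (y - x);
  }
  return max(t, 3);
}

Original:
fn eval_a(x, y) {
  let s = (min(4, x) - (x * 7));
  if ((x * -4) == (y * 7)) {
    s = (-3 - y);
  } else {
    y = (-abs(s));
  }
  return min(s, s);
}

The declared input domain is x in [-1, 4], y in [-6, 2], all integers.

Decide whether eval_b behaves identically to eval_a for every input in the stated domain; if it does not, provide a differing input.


Take x=-1, y=-6.
eval_a: s=6, then ((x * -4) == (y * 7)) is false, then y=-6, then returns 6
eval_b: t=-7, then (((y * 5) <= (t + 4)) && ((y - y) >= (t - x))) is true, then t=-5, then returns 3
6 and 3 differ, so these are not the same function on this domain.
verdict: not equivalent; witness: x=-1, y=-6


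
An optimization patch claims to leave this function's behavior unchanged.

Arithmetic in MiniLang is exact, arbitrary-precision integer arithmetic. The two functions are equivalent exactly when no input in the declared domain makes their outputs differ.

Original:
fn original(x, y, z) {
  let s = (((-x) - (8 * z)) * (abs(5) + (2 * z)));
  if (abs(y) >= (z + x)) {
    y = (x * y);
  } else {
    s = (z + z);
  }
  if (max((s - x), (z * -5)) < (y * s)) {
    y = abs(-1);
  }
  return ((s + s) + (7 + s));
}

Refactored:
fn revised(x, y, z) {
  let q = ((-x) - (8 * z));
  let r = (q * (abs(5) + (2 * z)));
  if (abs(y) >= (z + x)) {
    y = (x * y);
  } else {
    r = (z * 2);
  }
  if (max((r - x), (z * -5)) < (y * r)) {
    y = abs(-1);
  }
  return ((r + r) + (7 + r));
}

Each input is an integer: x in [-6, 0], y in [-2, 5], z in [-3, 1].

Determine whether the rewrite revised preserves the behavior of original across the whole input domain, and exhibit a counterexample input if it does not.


Changes here: arithmetic usage differs, plus constant usage differs, plus local variable names differ, plus statement counts differ; the full 280-point sweep finds no disagreement.
verdict: equivalent


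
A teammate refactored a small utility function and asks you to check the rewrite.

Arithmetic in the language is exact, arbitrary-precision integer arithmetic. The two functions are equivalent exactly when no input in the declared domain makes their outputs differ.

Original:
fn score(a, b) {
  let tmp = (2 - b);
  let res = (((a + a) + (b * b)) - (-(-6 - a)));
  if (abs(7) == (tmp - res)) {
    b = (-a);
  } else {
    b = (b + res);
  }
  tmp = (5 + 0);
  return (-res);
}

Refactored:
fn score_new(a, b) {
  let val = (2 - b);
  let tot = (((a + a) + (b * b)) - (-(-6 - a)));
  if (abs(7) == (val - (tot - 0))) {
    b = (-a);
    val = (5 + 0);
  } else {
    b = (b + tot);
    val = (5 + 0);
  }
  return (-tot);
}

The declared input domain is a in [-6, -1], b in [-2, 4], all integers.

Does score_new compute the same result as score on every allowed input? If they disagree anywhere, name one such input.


Reading the diff, among the changes: arithmetic usage differs, and local variable names differ, and statement counts differ, and constant usage differs.
As a probe, take a=-1, b=3: score runs tmp becomes -1; next res becomes 2; next (abs(7) == (tmp - res)) evaluates to false; next b becomes 5; next tmp becomes 5; next final value -2; score_new runs val becomes -1; next tot becomes 2; next (abs(7) == (val - (tot - 0))) evaluates to false; next b becomes 5; next val becomes 5; next final value -2; both end at -2.
Every one of the 42 inputs gives matching results.
verdict: equivalent


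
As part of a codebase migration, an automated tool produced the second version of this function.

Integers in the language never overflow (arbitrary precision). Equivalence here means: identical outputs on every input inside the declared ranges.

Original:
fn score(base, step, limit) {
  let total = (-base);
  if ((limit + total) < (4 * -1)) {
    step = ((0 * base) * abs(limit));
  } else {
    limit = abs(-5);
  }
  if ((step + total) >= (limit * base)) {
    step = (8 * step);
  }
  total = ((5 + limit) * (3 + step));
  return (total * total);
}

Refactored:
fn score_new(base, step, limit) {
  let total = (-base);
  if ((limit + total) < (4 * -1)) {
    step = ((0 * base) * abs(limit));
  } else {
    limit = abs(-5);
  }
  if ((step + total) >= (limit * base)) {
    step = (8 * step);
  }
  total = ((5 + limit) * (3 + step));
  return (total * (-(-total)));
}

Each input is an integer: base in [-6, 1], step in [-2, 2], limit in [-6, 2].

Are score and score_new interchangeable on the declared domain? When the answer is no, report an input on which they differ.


Side by side, the visible changes include: same computation, different form.
One worked example (base=1, step=2, limit=-6) — score: total := -1 | ((limit + total) < (4 * -1)): true | step := 0 | ((step + total) >= (limit * base)): true | step := 0 | total := -3 | result 9; score_new: total := -1 | ((limit + total) < (4 * -1)): true | step := 0 | ((step + total) >= (limit * base)): true | step := 0 | total := -3 | result 9; agreement on 9.
Checked all 360 inputs in the declared domain: the outputs agree on every one.
verdict: equivalent


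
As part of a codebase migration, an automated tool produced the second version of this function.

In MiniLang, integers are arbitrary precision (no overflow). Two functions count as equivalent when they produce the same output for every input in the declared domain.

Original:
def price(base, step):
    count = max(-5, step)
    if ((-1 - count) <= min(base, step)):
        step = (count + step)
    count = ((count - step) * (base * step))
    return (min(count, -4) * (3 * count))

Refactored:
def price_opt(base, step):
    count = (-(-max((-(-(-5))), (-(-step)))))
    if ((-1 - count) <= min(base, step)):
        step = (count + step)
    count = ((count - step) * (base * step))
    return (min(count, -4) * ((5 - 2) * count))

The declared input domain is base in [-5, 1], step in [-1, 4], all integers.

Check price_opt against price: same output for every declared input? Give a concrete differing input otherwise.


Reading the diff, among the changes: constant usage differs, arithmetic usage differs.
Spot check at base=0, step=3 — price: count = 3; ((-1 - count) <= min(base, step)) -> true; step = 6; count = 0; return 0. price_opt: count = 3; ((-1 - count) <= min(base, step)) -> true; step = 6; count = 0; return 0. Both give 0.
Across all 42 domain points the two functions coincide.
verdict: equivalent


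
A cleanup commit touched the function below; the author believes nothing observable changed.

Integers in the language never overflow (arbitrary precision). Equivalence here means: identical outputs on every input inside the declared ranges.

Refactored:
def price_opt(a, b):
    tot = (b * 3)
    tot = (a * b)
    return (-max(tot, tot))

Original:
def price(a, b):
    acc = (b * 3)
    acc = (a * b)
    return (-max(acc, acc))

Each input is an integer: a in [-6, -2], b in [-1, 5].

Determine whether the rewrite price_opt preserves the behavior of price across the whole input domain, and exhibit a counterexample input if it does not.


This is a faithful refactor — local variable names differ, but the computed results match everywhere.
As a probe, take a=-2, b=1: price runs acc := 3 | acc := -2 | result 2; price_opt runs tot := 3 | tot := -2 | result 2; both end at 2.
An exhaustive pass over the 35 declared inputs shows identical outputs.
verdict: equivalent


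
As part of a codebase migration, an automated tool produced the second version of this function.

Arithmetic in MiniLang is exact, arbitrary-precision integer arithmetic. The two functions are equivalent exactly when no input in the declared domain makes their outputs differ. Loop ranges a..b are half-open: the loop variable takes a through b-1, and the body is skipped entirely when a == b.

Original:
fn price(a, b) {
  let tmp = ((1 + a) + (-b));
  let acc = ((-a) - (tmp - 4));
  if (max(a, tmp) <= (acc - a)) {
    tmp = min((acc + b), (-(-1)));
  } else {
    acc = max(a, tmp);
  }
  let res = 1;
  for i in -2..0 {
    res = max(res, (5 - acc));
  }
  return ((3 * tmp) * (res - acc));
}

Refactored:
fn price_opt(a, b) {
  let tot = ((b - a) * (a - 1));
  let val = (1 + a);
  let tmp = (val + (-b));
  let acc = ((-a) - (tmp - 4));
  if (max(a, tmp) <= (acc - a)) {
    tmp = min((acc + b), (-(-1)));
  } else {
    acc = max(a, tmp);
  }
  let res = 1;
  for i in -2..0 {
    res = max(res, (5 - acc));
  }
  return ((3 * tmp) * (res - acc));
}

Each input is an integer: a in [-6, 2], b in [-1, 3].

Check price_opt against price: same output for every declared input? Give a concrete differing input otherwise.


Equivalent. Beyond behavior-preserving changes, the revision adds an assignment to `tot` whose value nothing reads.
Sweeping the whole domain (45 inputs) finds no disagreement.
Spot check at a=2, b=2 — price: tmp=1, then acc=1, then (max(a, tmp) <= (acc - a)) is false, then acc=2, then res=1, then (i=-2), then res=3, then (i=-1), then res=3, then returns 3. price_opt: tot=0, then val=3, then tmp=1, then acc=1, then (max(a, tmp) <= (acc - a)) is false, then acc=2, then res=1, then (i=-2), then res=3, then (i=-1), then res=3, then returns 3. Both give 3.
verdict: equivalent


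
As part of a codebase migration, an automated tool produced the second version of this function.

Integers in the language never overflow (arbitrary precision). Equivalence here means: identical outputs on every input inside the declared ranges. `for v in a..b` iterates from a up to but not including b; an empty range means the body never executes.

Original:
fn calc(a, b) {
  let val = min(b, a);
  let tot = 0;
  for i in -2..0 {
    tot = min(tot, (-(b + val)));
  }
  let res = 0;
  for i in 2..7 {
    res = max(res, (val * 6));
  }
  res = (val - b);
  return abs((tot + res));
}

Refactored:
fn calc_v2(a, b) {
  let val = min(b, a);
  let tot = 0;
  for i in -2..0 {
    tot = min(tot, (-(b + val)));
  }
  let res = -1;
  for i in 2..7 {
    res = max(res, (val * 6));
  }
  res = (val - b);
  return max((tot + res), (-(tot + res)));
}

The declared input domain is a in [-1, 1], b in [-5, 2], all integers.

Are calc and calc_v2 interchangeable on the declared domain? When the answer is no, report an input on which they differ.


Although `0` became `-1`, no input in the stated domain can expose it; all 24 inputs agree.
verdict: equivalent


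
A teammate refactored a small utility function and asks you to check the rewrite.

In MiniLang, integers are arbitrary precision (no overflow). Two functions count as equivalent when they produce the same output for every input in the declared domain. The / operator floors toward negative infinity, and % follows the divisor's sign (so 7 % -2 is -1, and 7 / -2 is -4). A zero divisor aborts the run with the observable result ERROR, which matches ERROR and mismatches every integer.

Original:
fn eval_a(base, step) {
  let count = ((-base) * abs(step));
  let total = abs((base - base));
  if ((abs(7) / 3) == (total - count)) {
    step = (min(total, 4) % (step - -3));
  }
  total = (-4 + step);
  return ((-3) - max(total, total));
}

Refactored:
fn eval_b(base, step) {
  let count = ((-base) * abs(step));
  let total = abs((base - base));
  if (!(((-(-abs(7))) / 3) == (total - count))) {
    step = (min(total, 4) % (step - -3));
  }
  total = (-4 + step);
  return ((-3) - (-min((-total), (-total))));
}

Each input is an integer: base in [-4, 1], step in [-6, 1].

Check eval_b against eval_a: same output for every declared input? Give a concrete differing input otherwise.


Not equivalent: base=-4, step=-6 separates them (7 vs 1).
eval_a: count := 24 | total := 0 | ((abs(7) / 3) == (total - count)): false | total := -10 | result 7
eval_b: count := 24 | total := 0 | (!(((-(-abs(7))) / 3) == (total - count))): true | step := 0 | total := -4 | result 1
verdict: not equivalent; witness: base=-4, step=-6


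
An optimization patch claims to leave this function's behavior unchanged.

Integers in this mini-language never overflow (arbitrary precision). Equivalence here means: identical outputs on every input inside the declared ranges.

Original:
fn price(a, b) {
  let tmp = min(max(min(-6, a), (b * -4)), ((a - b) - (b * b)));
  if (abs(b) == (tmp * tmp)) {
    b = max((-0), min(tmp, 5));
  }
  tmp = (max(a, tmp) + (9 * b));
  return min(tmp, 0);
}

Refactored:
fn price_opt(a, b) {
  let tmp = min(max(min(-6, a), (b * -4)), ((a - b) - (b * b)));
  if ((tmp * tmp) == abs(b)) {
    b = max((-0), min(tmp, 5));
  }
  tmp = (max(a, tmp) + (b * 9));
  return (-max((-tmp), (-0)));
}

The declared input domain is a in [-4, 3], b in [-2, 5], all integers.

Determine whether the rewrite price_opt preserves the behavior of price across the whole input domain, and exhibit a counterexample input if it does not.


The two are interchangeable: min/max/abs usage differs, and every declared input agrees.
One worked example (a=-2, b=2) — price: tmp=-8, then (abs(b) == (tmp * tmp)) is false, then tmp=16, then returns 0; price_opt: tmp=-8, then ((tmp * tmp) == abs(b)) is false, then tmp=16, then returns 0; agreement on 0.
Across all 64 domain points the two functions coincide.
verdict: equivalent


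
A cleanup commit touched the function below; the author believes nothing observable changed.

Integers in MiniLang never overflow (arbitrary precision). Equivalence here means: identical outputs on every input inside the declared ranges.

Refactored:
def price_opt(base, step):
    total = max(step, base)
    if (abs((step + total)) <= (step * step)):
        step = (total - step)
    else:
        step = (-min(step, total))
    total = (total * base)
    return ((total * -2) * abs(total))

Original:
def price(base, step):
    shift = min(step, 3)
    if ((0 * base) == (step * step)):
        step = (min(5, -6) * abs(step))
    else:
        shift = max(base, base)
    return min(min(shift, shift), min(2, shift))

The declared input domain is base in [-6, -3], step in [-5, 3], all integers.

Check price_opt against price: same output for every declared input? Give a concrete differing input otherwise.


Run the pair on base=-6, step=-5.
price: shift = -5; ((0 * base) == (step * step)) -> false; shift = -6; return -6
price_opt: total = -5; (abs((step + total)) <= (step * step)) -> true; step = 0; total = 30; return -1800
-6 != -1800, so the rewrite changes behavior.
verdict: not equivalent; witness: base=-6, step=-5


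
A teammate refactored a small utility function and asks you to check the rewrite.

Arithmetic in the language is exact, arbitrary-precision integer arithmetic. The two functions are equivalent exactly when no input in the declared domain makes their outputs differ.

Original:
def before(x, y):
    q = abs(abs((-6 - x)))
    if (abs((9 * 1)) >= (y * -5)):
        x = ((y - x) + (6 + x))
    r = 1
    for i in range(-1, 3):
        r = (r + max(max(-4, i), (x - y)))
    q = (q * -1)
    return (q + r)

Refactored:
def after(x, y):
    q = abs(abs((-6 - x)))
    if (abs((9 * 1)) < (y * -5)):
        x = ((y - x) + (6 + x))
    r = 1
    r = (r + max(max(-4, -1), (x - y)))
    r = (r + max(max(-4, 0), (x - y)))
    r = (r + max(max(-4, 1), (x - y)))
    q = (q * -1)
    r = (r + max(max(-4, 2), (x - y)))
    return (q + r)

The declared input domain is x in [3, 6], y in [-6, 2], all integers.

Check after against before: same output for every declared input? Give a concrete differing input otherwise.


Consider the input x=3, y=-6.
before: q becomes 9; next (abs((9 * 1)) >= (y * -5)) evaluates to false; next r becomes 1; next at i=-1:; next r becomes 10; next at i=0:; next r becomes 19; next at i=1:; next r becomes 28; next at i=2:; next r becomes 37; next q becomes -9; next final value 28
after: q becomes 9; next (abs((9 * 1)) < (y * -5)) evaluates to true; next x becomes 0; next r becomes 1; next r becomes 7; next r becomes 13; next r becomes 19; next q becomes -9; next r becomes 25; next final value 16
28 against 16: the behavior changed.
verdict: not equivalent; witness: x=3, y=-6


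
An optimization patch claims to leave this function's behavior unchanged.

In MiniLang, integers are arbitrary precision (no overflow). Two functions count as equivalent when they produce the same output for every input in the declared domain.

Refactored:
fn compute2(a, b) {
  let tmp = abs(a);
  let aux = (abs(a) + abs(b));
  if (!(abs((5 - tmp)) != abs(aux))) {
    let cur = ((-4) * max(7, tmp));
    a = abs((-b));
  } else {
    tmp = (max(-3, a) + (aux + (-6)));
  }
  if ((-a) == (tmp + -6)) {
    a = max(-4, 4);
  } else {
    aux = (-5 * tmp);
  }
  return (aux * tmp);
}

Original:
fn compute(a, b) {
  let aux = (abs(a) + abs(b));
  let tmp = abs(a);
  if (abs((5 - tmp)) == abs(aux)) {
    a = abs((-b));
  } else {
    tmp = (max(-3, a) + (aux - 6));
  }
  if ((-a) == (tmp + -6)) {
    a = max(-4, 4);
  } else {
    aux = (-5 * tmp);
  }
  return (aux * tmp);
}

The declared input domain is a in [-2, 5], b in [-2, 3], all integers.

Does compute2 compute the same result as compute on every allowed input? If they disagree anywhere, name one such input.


Comparing the listings, the differences include: min/max/abs usage differs; boolean connective usage differs; local variable names differ; arithmetic usage differs; comparison usage differs; statement counts differ; constant usage differs.
One worked example (a=3, b=2) — compute: aux := 5 | tmp := 3 | (abs((5 - tmp)) == abs(aux)): false | tmp := 2 | ((-a) == (tmp + -6)): false | aux := -10 | result -20; compute2: tmp := 3 | aux := 5 | (!(abs((5 - tmp)) != abs(aux))): false | tmp := 2 | ((-a) == (tmp + -6)): false | aux := -10 | result -20; agreement on -20.
Checked all 48 inputs in the declared domain: the outputs agree on every one.
verdict: equivalent


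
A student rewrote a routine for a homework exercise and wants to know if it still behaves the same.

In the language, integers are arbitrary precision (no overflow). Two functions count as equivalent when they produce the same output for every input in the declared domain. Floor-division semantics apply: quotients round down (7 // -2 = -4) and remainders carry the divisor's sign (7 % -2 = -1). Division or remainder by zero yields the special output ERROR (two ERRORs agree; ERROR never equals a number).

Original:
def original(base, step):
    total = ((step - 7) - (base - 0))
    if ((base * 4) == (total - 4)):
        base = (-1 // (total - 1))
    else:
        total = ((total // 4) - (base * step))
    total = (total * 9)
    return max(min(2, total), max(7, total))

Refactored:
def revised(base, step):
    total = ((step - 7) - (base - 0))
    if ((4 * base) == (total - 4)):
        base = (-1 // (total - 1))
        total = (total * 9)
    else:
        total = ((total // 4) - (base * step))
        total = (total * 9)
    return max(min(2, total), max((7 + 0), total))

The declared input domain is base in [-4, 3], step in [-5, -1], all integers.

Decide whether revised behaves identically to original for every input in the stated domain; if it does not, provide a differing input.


Comparing the listings, the differences include: constant usage differs; and arithmetic usage differs; and statement counts differ.
As a probe, take base=3, step=-1: original runs total becomes -11; next ((base * 4) == (total - 4)) evaluates to false; next total becomes 0; next total becomes 0; next final value 7; revised runs total becomes -11; next ((4 * base) == (total - 4)) evaluates to false; next total becomes 0; next total becomes 0; next final value 7; both end at 7.
Checked all 40 inputs in the declared domain: the outputs agree on every one.
verdict: equivalent


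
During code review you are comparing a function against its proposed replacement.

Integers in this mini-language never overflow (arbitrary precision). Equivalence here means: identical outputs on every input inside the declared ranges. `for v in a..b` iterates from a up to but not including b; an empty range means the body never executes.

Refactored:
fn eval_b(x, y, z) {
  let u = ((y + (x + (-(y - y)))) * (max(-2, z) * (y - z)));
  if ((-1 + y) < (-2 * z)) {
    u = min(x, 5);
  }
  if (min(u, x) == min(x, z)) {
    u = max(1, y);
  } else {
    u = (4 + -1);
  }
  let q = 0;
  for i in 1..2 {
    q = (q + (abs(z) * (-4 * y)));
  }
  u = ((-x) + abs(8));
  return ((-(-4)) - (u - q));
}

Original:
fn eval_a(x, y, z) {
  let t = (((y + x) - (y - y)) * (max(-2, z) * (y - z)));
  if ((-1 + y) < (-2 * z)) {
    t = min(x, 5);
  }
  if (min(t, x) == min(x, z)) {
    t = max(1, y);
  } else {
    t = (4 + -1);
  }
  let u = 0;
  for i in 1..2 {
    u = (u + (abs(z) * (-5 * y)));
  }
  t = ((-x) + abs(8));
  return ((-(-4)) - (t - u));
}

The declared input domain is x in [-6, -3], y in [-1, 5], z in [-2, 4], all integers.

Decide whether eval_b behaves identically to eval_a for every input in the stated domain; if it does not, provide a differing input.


Consider the input x=-6, y=-1, z=-2.
eval_a: t = 14; ((-1 + y) < (-2 * z)) -> true; t = -6; (min(t, x) == min(x, z)) -> true; t = 1; u = 0; [i=1]; u = 10; t = 14; return 0
eval_b: u = 14; ((-1 + y) < (-2 * z)) -> true; u = -6; (min(u, x) == min(x, z)) -> true; u = 1; q = 0; [i=1]; q = 8; u = 14; return -2
0 vs -2 — the two versions disagree here.
verdict: not equivalent; witness: x=-6, y=-1, z=-2


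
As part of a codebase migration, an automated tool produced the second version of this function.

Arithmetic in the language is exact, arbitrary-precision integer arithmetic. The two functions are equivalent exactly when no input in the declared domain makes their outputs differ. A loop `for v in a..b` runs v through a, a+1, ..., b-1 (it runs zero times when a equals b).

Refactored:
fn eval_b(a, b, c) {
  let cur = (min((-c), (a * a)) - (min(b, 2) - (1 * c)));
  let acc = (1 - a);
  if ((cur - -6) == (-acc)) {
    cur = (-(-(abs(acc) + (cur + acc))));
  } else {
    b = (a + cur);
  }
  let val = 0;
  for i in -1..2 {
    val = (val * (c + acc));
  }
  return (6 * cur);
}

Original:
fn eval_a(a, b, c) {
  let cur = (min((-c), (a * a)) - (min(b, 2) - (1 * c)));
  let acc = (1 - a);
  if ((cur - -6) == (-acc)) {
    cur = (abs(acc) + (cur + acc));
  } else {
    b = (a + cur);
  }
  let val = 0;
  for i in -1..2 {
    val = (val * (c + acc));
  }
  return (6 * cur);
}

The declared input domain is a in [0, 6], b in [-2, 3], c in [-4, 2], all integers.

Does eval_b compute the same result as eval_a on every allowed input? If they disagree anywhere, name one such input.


Side by side, the visible changes include: same computation, different form.
Spot check at a=4, b=0, c=-3 — eval_a: cur becomes 0; next acc becomes -3; next ((cur - -6) == (-acc)) evaluates to false; next b becomes 4; next val becomes 0; next at i=-1:; next val becomes 0; next at i=0:; next val becomes 0; next at i=1:; next val becomes 0; next final value 0. eval_b: cur becomes 0; next acc becomes -3; next ((cur - -6) == (-acc)) evaluates to false; next b becomes 4; next val becomes 0; next at i=-1:; next val becomes 0; next at i=0:; next val becomes 0; next at i=1:; next val becomes 0; next final value 0. Both give 0.
An exhaustive pass over the 294 declared inputs shows identical outputs.
verdict: equivalent


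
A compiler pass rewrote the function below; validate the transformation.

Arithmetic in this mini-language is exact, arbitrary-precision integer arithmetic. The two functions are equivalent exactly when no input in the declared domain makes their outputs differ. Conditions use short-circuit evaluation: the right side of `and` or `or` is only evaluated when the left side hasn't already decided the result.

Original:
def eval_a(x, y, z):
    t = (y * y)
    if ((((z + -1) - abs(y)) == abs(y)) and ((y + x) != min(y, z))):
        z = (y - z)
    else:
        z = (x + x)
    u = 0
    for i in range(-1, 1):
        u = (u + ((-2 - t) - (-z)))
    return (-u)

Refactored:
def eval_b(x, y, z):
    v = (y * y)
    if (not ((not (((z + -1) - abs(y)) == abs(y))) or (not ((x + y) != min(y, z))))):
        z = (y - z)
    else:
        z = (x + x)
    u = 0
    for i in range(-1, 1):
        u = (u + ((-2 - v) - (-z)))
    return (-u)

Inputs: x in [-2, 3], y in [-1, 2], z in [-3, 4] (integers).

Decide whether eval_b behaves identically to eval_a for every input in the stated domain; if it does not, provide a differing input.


This is a faithful refactor — boolean connective usage differs; and local variable names differ, but the computed results match everywhere.
As a probe, take x=2, y=2, z=-3: eval_a runs t = 4; ((((z + -1) - abs(y)) == abs(y)) and ((y + x) != min(y, z))) -> false; z = 4; u = 0; [i=-1]; u = -2; [i=0]; u = -4; return 4; eval_b runs v = 4; (not ((not (((z + -1) - abs(y)) == abs(y))) or (not ((x + y) != min(y, z))))) -> false; z = 4; u = 0; [i=-1]; u = -2; [i=0]; u = -4; return 4; both end at 4.
Sweeping the whole domain (192 inputs) finds no disagreement.
verdict: equivalent


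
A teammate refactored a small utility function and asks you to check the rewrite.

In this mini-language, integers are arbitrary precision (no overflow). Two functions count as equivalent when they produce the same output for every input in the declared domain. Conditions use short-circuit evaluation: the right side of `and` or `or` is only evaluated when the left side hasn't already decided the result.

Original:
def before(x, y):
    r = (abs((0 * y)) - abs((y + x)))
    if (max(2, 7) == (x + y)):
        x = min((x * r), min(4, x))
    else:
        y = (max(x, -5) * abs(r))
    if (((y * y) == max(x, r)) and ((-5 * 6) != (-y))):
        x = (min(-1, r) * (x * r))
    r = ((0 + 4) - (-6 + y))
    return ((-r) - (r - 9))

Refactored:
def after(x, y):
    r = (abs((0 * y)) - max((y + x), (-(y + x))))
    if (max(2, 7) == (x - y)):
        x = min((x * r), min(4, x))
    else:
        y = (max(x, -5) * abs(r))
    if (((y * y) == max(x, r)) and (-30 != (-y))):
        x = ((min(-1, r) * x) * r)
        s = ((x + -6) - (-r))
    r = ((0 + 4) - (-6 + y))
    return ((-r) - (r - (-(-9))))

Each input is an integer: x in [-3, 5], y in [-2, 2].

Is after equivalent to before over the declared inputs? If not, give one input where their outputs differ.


These are not equivalent — on x=5, y=-2 the outputs split (19 vs -15).
before: r = -3; (max(2, 7) == (x + y)) -> false; y = 15; (((y * y) == max(x, r)) and ((-5 * 6) != (-y))) -> false; r = -5; return 19
after: r = -3; (max(2, 7) == (x - y)) -> true; x = -15; (((y * y) == max(x, r)) and (-30 != (-y))) -> false; r = 12; return -15
verdict: not equivalent; witness: x=5, y=-2


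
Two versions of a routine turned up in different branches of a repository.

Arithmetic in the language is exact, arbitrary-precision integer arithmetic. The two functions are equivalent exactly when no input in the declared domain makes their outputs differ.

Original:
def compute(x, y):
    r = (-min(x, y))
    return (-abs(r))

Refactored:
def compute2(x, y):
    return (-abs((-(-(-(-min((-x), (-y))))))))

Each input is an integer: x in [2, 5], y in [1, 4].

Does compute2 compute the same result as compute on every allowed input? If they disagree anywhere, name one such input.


These are not equivalent — on x=2, y=1 the outputs split (-1 vs -2).
compute: r = -1; return -1
compute2: return -2
verdict: not equivalent; witness: x=2, y=1


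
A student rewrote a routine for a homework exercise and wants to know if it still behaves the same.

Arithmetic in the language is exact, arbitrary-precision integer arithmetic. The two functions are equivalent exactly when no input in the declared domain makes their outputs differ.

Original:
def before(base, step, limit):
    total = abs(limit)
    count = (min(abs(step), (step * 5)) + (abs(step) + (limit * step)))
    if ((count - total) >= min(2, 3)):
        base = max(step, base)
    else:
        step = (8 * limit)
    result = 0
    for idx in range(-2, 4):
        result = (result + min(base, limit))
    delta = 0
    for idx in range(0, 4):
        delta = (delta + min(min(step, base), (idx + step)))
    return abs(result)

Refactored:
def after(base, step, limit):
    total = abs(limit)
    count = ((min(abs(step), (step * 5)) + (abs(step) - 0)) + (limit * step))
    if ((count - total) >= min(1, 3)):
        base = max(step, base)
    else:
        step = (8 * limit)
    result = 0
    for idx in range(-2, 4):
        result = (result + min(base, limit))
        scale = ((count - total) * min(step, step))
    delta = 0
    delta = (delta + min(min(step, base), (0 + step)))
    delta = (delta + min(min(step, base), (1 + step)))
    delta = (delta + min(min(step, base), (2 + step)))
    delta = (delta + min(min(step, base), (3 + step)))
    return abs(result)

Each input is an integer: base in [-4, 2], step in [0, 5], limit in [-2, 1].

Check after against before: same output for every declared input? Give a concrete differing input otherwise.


Run the pair on base=-4, step=2, limit=-1.
before: total becomes 1; next count becomes 2; next ((count - total) >= min(2, 3)) evaluates to false; next step becomes -8; next result becomes 0; next at idx=-2:; next result becomes -4; next at idx=-1:; next result becomes -8; next at idx=0:; next result becomes -12; next at idx=1:; next result becomes -16; next at idx=2:; next result becomes -20; next at idx=3:; next result becomes -24; next delta becomes 0; next at idx=0:; next delta becomes -8; next at idx=1:; next delta becomes -16; next at idx=2:; next delta becomes -24; next at idx=3:; next delta becomes -32; next final value 24
after: total becomes 1; next count becomes 2; next ((count - total) >= min(1, 3)) evaluates to true; next base becomes 2; next result becomes 0; next at idx=-2:; next result becomes -1; next scale becomes 2; next at idx=-1:; next result becomes -2; next scale becomes 2; next at idx=0:; next result becomes -3; next scale becomes 2; next at idx=1:; next result becomes -4; next scale becomes 2; next at idx=2:; next result becomes -5; next scale becomes 2; next at idx=3:; next result becomes -6; next scale becomes 2; next delta becomes 0; next delta becomes 2; next delta becomes 4; next delta becomes 6; next delta becomes 8; next final value 6
24 and 6 differ, so these are not the same function on this domain.
verdict: not equivalent; witness: base=-4, step=2, limit=-1
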